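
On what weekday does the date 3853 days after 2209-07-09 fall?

Jul 9, 2209 is a Sunday.
3853 mod 7 = 3, so 3853 days after a Sunday is Sunday + 3 = Wednesday.

Wednesday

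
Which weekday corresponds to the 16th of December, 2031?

Tuesday

Doomsday rule: the anchor day for the 2000s is Tuesday. For year 31: 31÷12 = 2 r 7, and 7÷4 = 1, so 2+7+1 = 10.
Tuesday + 10 ≡ Friday — that's 2031's doomsday.
In December the doomsday date is Dec 12.
Dec 16 is 4 days after Dec 12; 4 mod 7 = 4, so Friday + 4 = Tuesday.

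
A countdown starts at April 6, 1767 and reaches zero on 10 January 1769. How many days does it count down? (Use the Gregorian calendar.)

645

Apr 6, 1767 → Apr 6, 1768: 366 days (Feb 29, 1768 is in that span).
Apr 6, 1768 → May 6, 1768: 30 days (April has 30).
May 6, 1768 → Jun 6, 1768: 31 days (May has 31).
Jun 6, 1768 → Jul 6, 1768: 30 days (June has 30).
Jul 6, 1768 → Aug 6, 1768: 31 days (July has 31).
Aug 6, 1768 → Sep 6, 1768: 31 days (August has 31).
Sep 6, 1768 → Oct 6, 1768: 30 days (September has 30).
Oct 6, 1768 → Nov 6, 1768: 31 days (October has 31).
Nov 6, 1768 → Dec 6, 1768: 30 days (November has 30).
Dec 6, 1768 → Jan 6, 1769: 31 days (December has 31).
Jan 6, 1769 → Jan 10, 1769: 4 days.
Total: 645 days.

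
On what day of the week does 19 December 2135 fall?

Doomsday rule: the anchor day for the 2100s is Sunday. For year 35: 35÷12 = 2 r 11, and 11÷4 = 2, so 2+11+2 = 15.
Sunday + 15 ≡ Monday — that's 2135's doomsday.
In December the doomsday date is Dec 12.
Dec 19 is 7 days after Dec 12; 7 mod 7 = 0, so Monday + 0 = Monday.

Monday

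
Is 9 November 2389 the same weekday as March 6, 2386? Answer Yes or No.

Yes

From Mar 6, 2386 to Nov 9, 2389 is 1344 days.
1344 mod 7 = 0, so they are the same weekday.
(Mar 6, 2386 is a Thursday; Nov 9, 2389 is a Thursday.)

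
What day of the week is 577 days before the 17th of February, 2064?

Thursday

First find the weekday of Feb 17, 2064. Doomsday rule: the anchor day for the 2000s is Tuesday. For year 64: 64÷12 = 5 r 4, and 4÷4 = 1, so 5+4+1 = 10.
Tuesday + 10 ≡ Friday — that's 2064's doomsday.
In February the doomsday date is Feb 29 (2064 is a leap year (divisible by 4)).
Feb 17 is 12 days before Feb 29; 12 mod 7 = 5, so Friday − 5 = Sunday.
577 mod 7 = 3, so 577 days before a Sunday is Sunday − 3 = Thursday.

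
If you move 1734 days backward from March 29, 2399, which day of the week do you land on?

Wednesday

First find the weekday of Mar 29, 2399. Doomsday rule: the anchor day for the 2300s is Wednesday. For year 99: 99÷12 = 8 r 3, and 3÷4 = 0, so 8+3+0 = 11.
Wednesday + 11 ≡ Sunday — that's 2399's doomsday.
In March the doomsday date is Mar 14.
Mar 29 is 15 days after Mar 14; 15 mod 7 = 1, so Sunday + 1 = Monday.
1734 mod 7 = 5, so 1734 days before a Monday is Monday − 5 = Wednesday.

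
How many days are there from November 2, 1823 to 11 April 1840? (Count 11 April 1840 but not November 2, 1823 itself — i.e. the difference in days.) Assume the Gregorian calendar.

Nov 2, 1823 → Nov 2, 1824: 366 days (Feb 29, 1824 is in that span).
Nov 2, 1824 → Nov 2, 1825: 365 days.
Nov 2, 1825 → Nov 2, 1826: 365 days.
Nov 2, 1826 → Nov 2, 1827: 365 days.
Nov 2, 1827 → Nov 2, 1828: 366 days (Feb 29, 1828 is in that span).
Nov 2, 1828 → Nov 2, 1829: 365 days.
Nov 2, 1829 → Nov 2, 1830: 365 days.
Nov 2, 1830 → Nov 2, 1831: 365 days.
Nov 2, 1831 → Nov 2, 1832: 366 days (Feb 29, 1832 is in that span).
Nov 2, 1832 → Nov 2, 1833: 365 days.
Nov 2, 1833 → Nov 2, 1834: 365 days.
Nov 2, 1834 → Nov 2, 1835: 365 days.
Nov 2, 1835 → Nov 2, 1836: 366 days (Feb 29, 1836 is in that span).
Nov 2, 1836 → Nov 2, 1837: 365 days.
Nov 2, 1837 → Nov 2, 1838: 365 days.
Nov 2, 1838 → Nov 2, 1839: 365 days.
Nov 2, 1839 → Dec 2, 1839: 30 days (November has 30).
Dec 2, 1839 → Jan 2, 1840: 31 days (December has 31).
Jan 2, 1840 → Feb 2, 1840: 31 days (January has 31).
Feb 2, 1840 → Mar 2, 1840: 29 days (February has 29).
Mar 2, 1840 → Apr 2, 1840: 31 days (March has 31).
Apr 2, 1840 → Apr 11, 1840: 9 days.
Total: 6005 days.

6005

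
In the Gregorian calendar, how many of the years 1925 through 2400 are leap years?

Multiples of 4 in [1925,2400]: 119.
Of those, multiples of 100: 5 (not leap unless ÷400).
Multiples of 400: 2.
Leap years = 119 − 5 + 2 = 116.

116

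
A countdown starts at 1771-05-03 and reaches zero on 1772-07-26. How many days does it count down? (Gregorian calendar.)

450

May 3, 1771 → May 3, 1772: 366 days (Feb 29, 1772 is in that span).
May 3, 1772 → Jun 3, 1772: 31 days (May has 31).
Jun 3, 1772 → Jul 3, 1772: 30 days (June has 30).
Jul 3, 1772 → Jul 26, 1772: 23 days.
Total: 450 days.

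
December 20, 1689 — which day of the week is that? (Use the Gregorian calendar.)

Tuesday

Doomsday rule: the anchor day for the 1600s is Tuesday. For year 89: 89÷12 = 7 r 5, and 5÷4 = 1, so 7+5+1 = 13.
Tuesday + 13 ≡ Monday — that's 1689's doomsday.
In December the doomsday date is Dec 12.
Dec 20 is 8 days after Dec 12; 8 mod 7 = 1, so Monday + 1 = Tuesday.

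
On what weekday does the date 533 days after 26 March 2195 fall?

First find the weekday of Mar 26, 2195. Doomsday rule: the anchor day for the 2100s is Sunday. For year 95: 95÷12 = 7 r 11, and 11÷4 = 2, so 7+11+2 = 20.
Sunday + 20 ≡ Saturday — that's 2195's doomsday.
In March the doomsday date is Mar 14.
Mar 26 is 12 days after Mar 14; 12 mod 7 = 5, so Saturday + 5 = Thursday.
533 mod 7 = 1, so 533 days after a Thursday is Thursday + 1 = Friday.

Friday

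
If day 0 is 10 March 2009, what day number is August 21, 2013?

Mar 10, 2009 → Mar 10, 2010: 365 days.
Mar 10, 2010 → Mar 10, 2011: 365 days.
Mar 10, 2011 → Mar 10, 2012: 366 days (Feb 29, 2012 is in that span).
Mar 10, 2012 → Mar 10, 2013: 365 days.
Mar 10, 2013 → Apr 10, 2013: 31 days (March has 31).
Apr 10, 2013 → May 10, 2013: 30 days (April has 30).
May 10, 2013 → Jun 10, 2013: 31 days (May has 31).
Jun 10, 2013 → Jul 10, 2013: 30 days (June has 30).
Jul 10, 2013 → Aug 10, 2013: 31 days (July has 31).
Aug 10, 2013 → Aug 21, 2013: 11 days.
Total: 1625 days.

1625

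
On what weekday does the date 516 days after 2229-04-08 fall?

Apr 8, 2229 is a Wednesday.
516 mod 7 = 5, so 516 days after a Wednesday is Wednesday + 5 = Monday.

Monday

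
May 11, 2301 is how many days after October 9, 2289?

4231

Oct 9, 2289 → Oct 9, 2290: 365 days.
Oct 9, 2290 → Oct 9, 2291: 365 days.
Oct 9, 2291 → Oct 9, 2292: 366 days (Feb 29, 2292 is in that span).
Oct 9, 2292 → Oct 9, 2293: 365 days.
Oct 9, 2293 → Oct 9, 2294: 365 days.
Oct 9, 2294 → Oct 9, 2295: 365 days.
Oct 9, 2295 → Oct 9, 2296: 366 days (Feb 29, 2296 is in that span).
Oct 9, 2296 → Oct 9, 2297: 365 days.
Oct 9, 2297 → Oct 9, 2298: 365 days.
Oct 9, 2298 → Oct 9, 2299: 365 days.
Oct 9, 2299 → Oct 9, 2300: 365 days.
Oct 9, 2300 → Nov 9, 2300: 31 days (October has 31).
Nov 9, 2300 → Dec 9, 2300: 30 days (November has 30).
Dec 9, 2300 → Jan 9, 2301: 31 days (December has 31).
Jan 9, 2301 → Feb 9, 2301: 31 days (January has 31).
Feb 9, 2301 → Mar 9, 2301: 28 days (February has 28).
Mar 9, 2301 → Apr 9, 2301: 31 days (March has 31).
Apr 9, 2301 → May 9, 2301: 30 days (April has 30).
May 9, 2301 → May 11, 2301: 2 days.
Total: 4231 days.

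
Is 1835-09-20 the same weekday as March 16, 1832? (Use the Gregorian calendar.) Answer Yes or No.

No

From Mar 16, 1832 to Sep 20, 1835 is 1283 days.
1283 mod 7 = 2, so they are different weekdays.
(Mar 16, 1832 is a Friday; Sep 20, 1835 is a Sunday.)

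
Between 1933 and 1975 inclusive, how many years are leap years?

Multiples of 4 in [1933,1975]: 10.
Of those, multiples of 100: 0 (not leap unless ÷400).
Multiples of 400: 0.
Leap years = 10 − 0 + 0 = 10.

10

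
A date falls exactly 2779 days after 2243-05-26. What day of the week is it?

First find the weekday of May 26, 2243. Doomsday rule: the anchor day for the 2200s is Friday. For year 43: 43÷12 = 3 r 7, and 7÷4 = 1, so 3+7+1 = 11.
Friday + 11 ≡ Tuesday — that's 2243's doomsday.
In May the doomsday date is May 9.
May 26 is 17 days after May 9; 17 mod 7 = 3, so Tuesday + 3 = Friday.
2779 mod 7 = 0, so 2779 days after a Friday is Friday + 0 = Friday.

Friday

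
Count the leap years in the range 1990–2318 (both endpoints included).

Multiples of 4 in [1990,2318]: 82.
Of those, multiples of 100: 4 (not leap unless ÷400).
Multiples of 400: 1.
Leap years = 82 − 4 + 1 = 79.

79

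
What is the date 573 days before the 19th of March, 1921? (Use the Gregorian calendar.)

August 24, 1919

−365 (one year) → Mar 19, 1920 (208 left).
−19 → Feb 29, 1920 (end of Feb, 29 days; 189 left).
−29 → Jan 31, 1920 (end of Jan, 31 days; 160 left).
−31 → Dec 31, 1919 (end of Dec, 31 days; 129 left).
−31 → Nov 30, 1919 (end of Nov, 30 days; 98 left).
−30 → Oct 31, 1919 (end of Oct, 31 days; 68 left).
−31 → Sep 30, 1919 (end of Sep, 30 days; 37 left).
−30 → Aug 31, 1919 (end of Aug, 31 days; 7 left).
−7 → Aug 24, 1919.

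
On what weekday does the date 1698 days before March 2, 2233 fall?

First find the weekday of Mar 2, 2233. Doomsday rule: the anchor day for the 2200s is Friday. For year 33: 33÷12 = 2 r 9, and 9÷4 = 2, so 2+9+2 = 13.
Friday + 13 ≡ Thursday — that's 2233's doomsday.
In March the doomsday date is Mar 14.
Mar 2 is 12 days before Mar 14; 12 mod 7 = 5, so Thursday − 5 = Saturday.
1698 mod 7 = 4, so 1698 days before a Saturday is Saturday − 4 = Tuesday.

Tuesday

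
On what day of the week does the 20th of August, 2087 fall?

Wednesday

Doomsday rule: the anchor day for the 2000s is Tuesday. For year 87: 87÷12 = 7 r 3, and 3÷4 = 0, so 7+3+0 = 10.
Tuesday + 10 ≡ Friday — that's 2087's doomsday.
In August the doomsday date is Aug 8.
Aug 20 is 12 days after Aug 8; 12 mod 7 = 5, so Friday + 5 = Wednesday.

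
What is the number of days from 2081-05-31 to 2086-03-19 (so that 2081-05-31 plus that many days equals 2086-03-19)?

May 31, 2081 → May 31, 2082: 365 days.
May 31, 2082 → May 31, 2083: 365 days.
May 31, 2083 → May 31, 2084: 366 days (Feb 29, 2084 is in that span).
May 31, 2084 → May 31, 2085: 365 days.
May 31, 2085 → Jun 30, 2085: 30 days (May has 31).
Jun 30, 2085 → Jul 30, 2085: 30 days (June has 30).
Jul 30, 2085 → Aug 30, 2085: 31 days (July has 31).
Aug 30, 2085 → Sep 30, 2085: 31 days (August has 31).
Sep 30, 2085 → Oct 30, 2085: 30 days (September has 30).
Oct 30, 2085 → Nov 30, 2085: 31 days (October has 31).
Nov 30, 2085 → Dec 30, 2085: 30 days (November has 30).
Dec 30, 2085 → Jan 30, 2086: 31 days (December has 31).
Jan 30, 2086 → Feb 28, 2086: 29 days (January has 31).
Feb 28, 2086 → Mar 19, 2086: 19 days.
Total: 1753 days.

1753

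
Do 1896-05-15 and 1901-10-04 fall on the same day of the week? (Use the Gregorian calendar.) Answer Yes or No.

From May 15, 1896 to Oct 4, 1901 is 1967 days.
1967 mod 7 = 0, so they are the same weekday.
(May 15, 1896 is a Friday; Oct 4, 1901 is a Friday.)

Yes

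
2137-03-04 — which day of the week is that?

Monday

Doomsday rule: the anchor day for the 2100s is Sunday. For year 37: 37÷12 = 3 r 1, and 1÷4 = 0, so 3+1+0 = 4.
Sunday + 4 ≡ Thursday — that's 2137's doomsday.
In March the doomsday date is Mar 14.
Mar 4 is 10 days before Mar 14; 10 mod 7 = 3, so Thursday − 3 = Monday.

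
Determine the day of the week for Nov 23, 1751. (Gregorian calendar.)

Tuesday

Doomsday rule: the anchor day for the 1700s is Sunday. For year 51: 51÷12 = 4 r 3, and 3÷4 = 0, so 4+3+0 = 7.
Sunday + 7 ≡ Sunday — that's 1751's doomsday.
In November the doomsday date is Nov 7.
Nov 23 is 16 days after Nov 7; 16 mod 7 = 2, so Sunday + 2 = Tuesday.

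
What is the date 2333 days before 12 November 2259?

June 23, 2253

−365 (one year) → Nov 12, 2258 (1968 left).
−365 (one year) → Nov 12, 2257 (1603 left).
−365 (one year) → Nov 12, 2256 (1238 left).
−366 (one year; includes Feb 29, 2256) → Nov 12, 2255 (872 left).
−365 (one year) → Nov 12, 2254 (507 left).
−365 (one year) → Nov 12, 2253 (142 left).
−12 → Oct 31, 2253 (end of Oct, 31 days; 130 left).
−31 → Sep 30, 2253 (end of Sep, 30 days; 99 left).
−30 → Aug 31, 2253 (end of Aug, 31 days; 69 left).
−31 → Jul 31, 2253 (end of Jul, 31 days; 38 left).
−31 → Jun 30, 2253 (end of Jun, 30 days; 7 left).
−7 → Jun 23, 2253.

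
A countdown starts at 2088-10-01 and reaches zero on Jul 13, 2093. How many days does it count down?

1746

Oct 1, 2088 → Oct 1, 2089: 365 days.
Oct 1, 2089 → Oct 1, 2090: 365 days.
Oct 1, 2090 → Oct 1, 2091: 365 days.
Oct 1, 2091 → Oct 1, 2092: 366 days (Feb 29, 2092 is in that span).
Oct 1, 2092 → Nov 1, 2092: 31 days (October has 31).
Nov 1, 2092 → Dec 1, 2092: 30 days (November has 30).
Dec 1, 2092 → Jan 1, 2093: 31 days (December has 31).
Jan 1, 2093 → Feb 1, 2093: 31 days (January has 31).
Feb 1, 2093 → Mar 1, 2093: 28 days (February has 28).
Mar 1, 2093 → Apr 1, 2093: 31 days (March has 31).
Apr 1, 2093 → May 1, 2093: 30 days (April has 30).
May 1, 2093 → Jun 1, 2093: 31 days (May has 31).
Jun 1, 2093 → Jul 1, 2093: 30 days (June has 30).
Jul 1, 2093 → Jul 13, 2093: 12 days.
Total: 1746 days.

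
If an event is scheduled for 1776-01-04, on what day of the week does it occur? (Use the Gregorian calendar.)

Doomsday rule: the anchor day for the 1700s is Sunday. For year 76: 76÷12 = 6 r 4, and 4÷4 = 1, so 6+4+1 = 11.
Sunday + 11 ≡ Thursday — that's 1776's doomsday.
In January the doomsday date is Jan 4 (1776 is a leap year (divisible by 4)).
Jan 4 is the doomsday itself: Thursday.

Thursday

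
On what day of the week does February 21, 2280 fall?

Saturday

Doomsday rule: the anchor day for the 2200s is Friday. For year 80: 80÷12 = 6 r 8, and 8÷4 = 2, so 6+8+2 = 16.
Friday + 16 ≡ Sunday — that's 2280's doomsday.
In February the doomsday date is Feb 29 (2280 is a leap year (divisible by 4)).
Feb 21 is 8 days before Feb 29; 8 mod 7 = 1, so Sunday − 1 = Saturday.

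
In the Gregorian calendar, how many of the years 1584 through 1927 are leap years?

Multiples of 4 in [1584,1927]: 86.
Of those, multiples of 100: 4 (not leap unless ÷400).
Multiples of 400: 1.
Leap years = 86 − 4 + 1 = 83.

83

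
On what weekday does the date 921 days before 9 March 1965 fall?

First find the weekday of Mar 9, 1965. Doomsday rule: the anchor day for the 1900s is Wednesday. For year 65: 65÷12 = 5 r 5, and 5÷4 = 1, so 5+5+1 = 11.
Wednesday + 11 ≡ Sunday — that's 1965's doomsday.
In March the doomsday date is Mar 14.
Mar 9 is 5 days before Mar 14; 5 mod 7 = 5, so Sunday − 5 = Tuesday.
921 mod 7 = 4, so 921 days before a Tuesday is Tuesday − 4 = Friday.

Friday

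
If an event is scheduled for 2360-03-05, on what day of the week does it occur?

Saturday

Doomsday rule: the anchor day for the 2300s is Wednesday. For year 60: 60÷12 = 5 r 0, and 0÷4 = 0, so 5+0+0 = 5.
Wednesday + 5 ≡ Monday — that's 2360's doomsday.
In March the doomsday date is Mar 14.
Mar 5 is 9 days before Mar 14; 9 mod 7 = 2, so Monday − 2 = Saturday.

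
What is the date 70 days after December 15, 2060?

February 23, 2061

Dec has 31 days: +17 → Jan 1, 2061 (53 left).
Jan has 31 days: +31 → Feb 1, 2061 (22 left).
+22 → Feb 23, 2061.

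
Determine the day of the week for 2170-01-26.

Doomsday rule: the anchor day for the 2100s is Sunday. For year 70: 70÷12 = 5 r 10, and 10÷4 = 2, so 5+10+2 = 17.
Sunday + 17 ≡ Wednesday — that's 2170's doomsday.
In January the doomsday date is Jan 3 (2170 is not a leap year).
Jan 26 is 23 days after Jan 3; 23 mod 7 = 2, so Wednesday + 2 = Friday.

Friday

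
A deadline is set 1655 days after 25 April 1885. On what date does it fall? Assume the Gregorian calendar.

+365 (one year) → Apr 25, 1886 (1290 left).
+365 (one year) → Apr 25, 1887 (925 left).
+366 (one year; includes Feb 29, 1888) → Apr 25, 1888 (559 left).
+365 (one year) → Apr 25, 1889 (194 left).
Apr has 30 days: +6 → May 1, 1889 (188 left).
May has 31 days: +31 → Jun 1, 1889 (157 left).
Jun has 30 days: +30 → Jul 1, 1889 (127 left).
Jul has 31 days: +31 → Aug 1, 1889 (96 left).
Aug has 31 days: +31 → Sep 1, 1889 (65 left).
Sep has 30 days: +30 → Oct 1, 1889 (35 left).
Oct has 31 days: +31 → Nov 1, 1889 (4 left).
+4 → Nov 5, 1889.

November 5, 1889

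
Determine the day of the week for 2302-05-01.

Doomsday rule: the anchor day for the 2300s is Wednesday. For year 02: 2÷12 = 0 r 2, and 2÷4 = 0, so 0+2+0 = 2.
Wednesday + 2 ≡ Friday — that's 2302's doomsday.
In May the doomsday date is May 9.
May 1 is 8 days before May 9; 8 mod 7 = 1, so Friday − 1 = Thursday.

Thursday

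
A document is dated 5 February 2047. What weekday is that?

January 1, 2047 is a Tuesday.
Jan 1, 2047 → Feb 1, 2047: 31 days (January has 31).
Feb 1, 2047 → Feb 5, 2047: 4 days.
Total: 35 days.
35 mod 7 = 0, so Tuesday + 0 = Tuesday.

Tuesday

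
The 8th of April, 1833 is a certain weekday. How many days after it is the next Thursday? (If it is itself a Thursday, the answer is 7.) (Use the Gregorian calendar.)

Apr 8, 1833 is a Monday.
From Monday to the next Thursday is 3 days.

3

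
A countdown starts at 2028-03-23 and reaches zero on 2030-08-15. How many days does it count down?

Mar 23, 2028 → Mar 23, 2029: 365 days.
Mar 23, 2029 → Mar 23, 2030: 365 days.
Mar 23, 2030 → Apr 23, 2030: 31 days (March has 31).
Apr 23, 2030 → May 23, 2030: 30 days (April has 30).
May 23, 2030 → Jun 23, 2030: 31 days (May has 31).
Jun 23, 2030 → Jul 23, 2030: 30 days (June has 30).
Jul 23, 2030 → Aug 15, 2030: 23 days.
Total: 875 days.

875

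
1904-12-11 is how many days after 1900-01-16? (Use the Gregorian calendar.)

1790

Jan 16, 1900 → Jan 16, 1901: 365 days.
Jan 16, 1901 → Jan 16, 1902: 365 days.
Jan 16, 1902 → Jan 16, 1903: 365 days.
Jan 16, 1903 → Jan 16, 1904: 365 days.
Jan 16, 1904 → Feb 16, 1904: 31 days (January has 31).
Feb 16, 1904 → Mar 16, 1904: 29 days (February has 29).
Mar 16, 1904 → Apr 16, 1904: 31 days (March has 31).
Apr 16, 1904 → May 16, 1904: 30 days (April has 30).
May 16, 1904 → Jun 16, 1904: 31 days (May has 31).
Jun 16, 1904 → Jul 16, 1904: 30 days (June has 30).
Jul 16, 1904 → Aug 16, 1904: 31 days (July has 31).
Aug 16, 1904 → Sep 16, 1904: 31 days (August has 31).
Sep 16, 1904 → Oct 16, 1904: 30 days (September has 30).
Oct 16, 1904 → Nov 16, 1904: 31 days (October has 31).
Nov 16, 1904 → Dec 11, 1904: 25 days.
Total: 1790 days.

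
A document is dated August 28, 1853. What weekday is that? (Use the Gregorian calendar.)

Doomsday rule: the anchor day for the 1800s is Friday. For year 53: 53÷12 = 4 r 5, and 5÷4 = 1, so 4+5+1 = 10.
Friday + 10 ≡ Monday — that's 1853's doomsday.
In August the doomsday date is Aug 8.
Aug 28 is 20 days after Aug 8; 20 mod 7 = 6, so Monday + 6 = Sunday.

Sunday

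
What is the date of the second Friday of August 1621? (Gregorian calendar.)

August 13, 1621

August 1, 1621 is a Sunday.
The first Friday is therefore August 6 (5 days later).
The second Friday is 6 + 1×7 = August 13.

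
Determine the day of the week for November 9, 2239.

Saturday

Doomsday rule: the anchor day for the 2200s is Friday. For year 39: 39÷12 = 3 r 3, and 3÷4 = 0, so 3+3+0 = 6.
Friday + 6 ≡ Thursday — that's 2239's doomsday.
In November the doomsday date is Nov 7.
Nov 9 is 2 days after Nov 7; 2 mod 7 = 2, so Thursday + 2 = Saturday.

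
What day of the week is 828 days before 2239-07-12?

Wednesday

First find the weekday of Jul 12, 2239. Doomsday rule: the anchor day for the 2200s is Friday. For year 39: 39÷12 = 3 r 3, and 3÷4 = 0, so 3+3+0 = 6.
Friday + 6 ≡ Thursday — that's 2239's doomsday.
In July the doomsday date is Jul 11.
Jul 12 is 1 day after Jul 11; 1 mod 7 = 1, so Thursday + 1 = Friday.
828 mod 7 = 2, so 828 days before a Friday is Friday − 2 = Wednesday.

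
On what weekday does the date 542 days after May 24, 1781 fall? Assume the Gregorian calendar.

Sunday

May 24, 1781 is a Thursday.
542 mod 7 = 3, so 542 days after a Thursday is Thursday + 3 = Sunday.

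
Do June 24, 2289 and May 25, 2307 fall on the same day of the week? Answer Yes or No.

No

From Jun 24, 2289 to May 25, 2307 is 6543 days.
6543 mod 7 = 5, so they are different weekdays.
(Jun 24, 2289 is a Monday; May 25, 2307 is a Saturday.)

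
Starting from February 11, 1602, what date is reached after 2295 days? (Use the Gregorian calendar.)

May 25, 1608

+365 (one year) → Feb 11, 1603 (1930 left).
+365 (one year) → Feb 11, 1604 (1565 left).
+366 (one year; includes Feb 29, 1604) → Feb 11, 1605 (1199 left).
+365 (one year) → Feb 11, 1606 (834 left).
+365 (one year) → Feb 11, 1607 (469 left).
+365 (one year) → Feb 11, 1608 (104 left).
Feb has 29 days: +19 → Mar 1, 1608 (85 left).
Mar has 31 days: +31 → Apr 1, 1608 (54 left).
Apr has 30 days: +30 → May 1, 1608 (24 left).
+24 → May 25, 1608.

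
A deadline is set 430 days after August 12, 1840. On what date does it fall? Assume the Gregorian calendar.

October 16, 1841

+365 (one year) → Aug 12, 1841 (65 left).
Aug has 31 days: +20 → Sep 1, 1841 (45 left).
Sep has 30 days: +30 → Oct 1, 1841 (15 left).
+15 → Oct 16, 1841.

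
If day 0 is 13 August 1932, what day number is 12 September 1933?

Aug 13, 1932 → Sep 13, 1932: 31 days (August has 31).
Sep 13, 1932 → Oct 13, 1932: 30 days (September has 30).
Oct 13, 1932 → Nov 13, 1932: 31 days (October has 31).
Nov 13, 1932 → Dec 13, 1932: 30 days (November has 30).
Dec 13, 1932 → Jan 13, 1933: 31 days (December has 31).
Jan 13, 1933 → Feb 13, 1933: 31 days (January has 31).
Feb 13, 1933 → Mar 13, 1933: 28 days (February has 28).
Mar 13, 1933 → Apr 13, 1933: 31 days (March has 31).
Apr 13, 1933 → May 13, 1933: 30 days (April has 30).
May 13, 1933 → Jun 13, 1933: 31 days (May has 31).
Jun 13, 1933 → Jul 13, 1933: 30 days (June has 30).
Jul 13, 1933 → Aug 13, 1933: 31 days (July has 31).
Aug 13, 1933 → Sep 12, 1933: 30 days.
Total: 395 days.

395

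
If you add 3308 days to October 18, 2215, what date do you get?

+366 (one year; includes Feb 29, 2216) → Oct 18, 2216 (2942 left).
+365 (one year) → Oct 18, 2217 (2577 left).
+365 (one year) → Oct 18, 2218 (2212 left).
+365 (one year) → Oct 18, 2219 (1847 left).
+366 (one year; includes Feb 29, 2220) → Oct 18, 2220 (1481 left).
+365 (one year) → Oct 18, 2221 (1116 left).
+365 (one year) → Oct 18, 2222 (751 left).
+365 (one year) → Oct 18, 2223 (386 left).
Oct has 31 days: +14 → Nov 1, 2223 (372 left).
Nov has 30 days: +30 → Dec 1, 2223 (342 left).
Dec has 31 days: +31 → Jan 1, 2224 (311 left).
Jan has 31 days: +31 → Feb 1, 2224 (280 left).
Feb has 29 days: +29 → Mar 1, 2224 (251 left).
Mar has 31 days: +31 → Apr 1, 2224 (220 left).
Apr has 30 days: +30 → May 1, 2224 (190 left).
May has 31 days: +31 → Jun 1, 2224 (159 left).
Jun has 30 days: +30 → Jul 1, 2224 (129 left).
Jul has 31 days: +31 → Aug 1, 2224 (98 left).
Aug has 31 days: +31 → Sep 1, 2224 (67 left).
Sep has 30 days: +30 → Oct 1, 2224 (37 left).
Oct has 31 days: +31 → Nov 1, 2224 (6 left).
+6 → Nov 7, 2224.

November 7, 2224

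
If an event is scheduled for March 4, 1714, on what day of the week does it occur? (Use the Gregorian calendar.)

Doomsday rule: the anchor day for the 1700s is Sunday. For year 14: 14÷12 = 1 r 2, and 2÷4 = 0, so 1+2+0 = 3.
Sunday + 3 ≡ Wednesday — that's 1714's doomsday.
In March the doomsday date is Mar 14.
Mar 4 is 10 days before Mar 14; 10 mod 7 = 3, so Wednesday − 3 = Sunday.

Sunday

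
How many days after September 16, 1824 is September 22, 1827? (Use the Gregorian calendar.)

Sep 16, 1824 → Sep 16, 1825: 365 days.
Sep 16, 1825 → Sep 16, 1826: 365 days.
Sep 16, 1826 → Oct 16, 1826: 30 days (September has 30).
Oct 16, 1826 → Nov 16, 1826: 31 days (October has 31).
Nov 16, 1826 → Dec 16, 1826: 30 days (November has 30).
Dec 16, 1826 → Jan 16, 1827: 31 days (December has 31).
Jan 16, 1827 → Feb 16, 1827: 31 days (January has 31).
Feb 16, 1827 → Mar 16, 1827: 28 days (February has 28).
Mar 16, 1827 → Apr 16, 1827: 31 days (March has 31).
Apr 16, 1827 → May 16, 1827: 30 days (April has 30).
May 16, 1827 → Jun 16, 1827: 31 days (May has 31).
Jun 16, 1827 → Jul 16, 1827: 30 days (June has 30).
Jul 16, 1827 → Aug 16, 1827: 31 days (July has 31).
Aug 16, 1827 → Sep 16, 1827: 31 days (August has 31).
Sep 16, 1827 → Sep 22, 1827: 6 days.
Total: 1101 days.

1101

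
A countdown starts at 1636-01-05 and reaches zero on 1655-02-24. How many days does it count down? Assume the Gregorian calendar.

6990

Jan 5, 1636 → Jan 5, 1637: 366 days (Feb 29, 1636 is in that span).
Jan 5, 1637 → Jan 5, 1638: 365 days.
Jan 5, 1638 → Jan 5, 1639: 365 days.
Jan 5, 1639 → Jan 5, 1640: 365 days.
Jan 5, 1640 → Jan 5, 1641: 366 days (Feb 29, 1640 is in that span).
Jan 5, 1641 → Jan 5, 1642: 365 days.
Jan 5, 1642 → Jan 5, 1643: 365 days.
Jan 5, 1643 → Jan 5, 1644: 365 days.
Jan 5, 1644 → Jan 5, 1645: 366 days (Feb 29, 1644 is in that span).
Jan 5, 1645 → Jan 5, 1646: 365 days.
Jan 5, 1646 → Jan 5, 1647: 365 days.
Jan 5, 1647 → Jan 5, 1648: 365 days.
Jan 5, 1648 → Jan 5, 1649: 366 days (Feb 29, 1648 is in that span).
Jan 5, 1649 → Jan 5, 1650: 365 days.
Jan 5, 1650 → Jan 5, 1651: 365 days.
Jan 5, 1651 → Jan 5, 1652: 365 days.
Jan 5, 1652 → Jan 5, 1653: 366 days (Feb 29, 1652 is in that span).
Jan 5, 1653 → Jan 5, 1654: 365 days.
Jan 5, 1654 → Jan 5, 1655: 365 days.
Jan 5, 1655 → Feb 5, 1655: 31 days (January has 31).
Feb 5, 1655 → Feb 24, 1655: 19 days.
Total: 6990 days.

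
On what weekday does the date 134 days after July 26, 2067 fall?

Wednesday

First find the weekday of Jul 26, 2067. Doomsday rule: the anchor day for the 2000s is Tuesday. For year 67: 67÷12 = 5 r 7, and 7÷4 = 1, so 5+7+1 = 13.
Tuesday + 13 ≡ Monday — that's 2067's doomsday.
In July the doomsday date is Jul 11.
Jul 26 is 15 days after Jul 11; 15 mod 7 = 1, so Monday + 1 = Tuesday.
134 mod 7 = 1, so 134 days after a Tuesday is Tuesday + 1 = Wednesday.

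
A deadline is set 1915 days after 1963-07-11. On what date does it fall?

+366 (one year; includes Feb 29, 1964) → Jul 11, 1964 (1549 left).
+365 (one year) → Jul 11, 1965 (1184 left).
+365 (one year) → Jul 11, 1966 (819 left).
+365 (one year) → Jul 11, 1967 (454 left).
+366 (one year; includes Feb 29, 1968) → Jul 11, 1968 (88 left).
Jul has 31 days: +21 → Aug 1, 1968 (67 left).
Aug has 31 days: +31 → Sep 1, 1968 (36 left).
Sep has 30 days: +30 → Oct 1, 1968 (6 left).
+6 → Oct 7, 1968.

October 7, 1968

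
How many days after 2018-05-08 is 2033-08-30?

5593

May 8, 2018 → May 8, 2019: 365 days.
May 8, 2019 → May 8, 2020: 366 days (Feb 29, 2020 is in that span).
May 8, 2020 → May 8, 2021: 365 days.
May 8, 2021 → May 8, 2022: 365 days.
May 8, 2022 → May 8, 2023: 365 days.
May 8, 2023 → May 8, 2024: 366 days (Feb 29, 2024 is in that span).
May 8, 2024 → May 8, 2025: 365 days.
May 8, 2025 → May 8, 2026: 365 days.
May 8, 2026 → May 8, 2027: 365 days.
May 8, 2027 → May 8, 2028: 366 days (Feb 29, 2028 is in that span).
May 8, 2028 → May 8, 2029: 365 days.
May 8, 2029 → May 8, 2030: 365 days.
May 8, 2030 → May 8, 2031: 365 days.
May 8, 2031 → May 8, 2032: 366 days (Feb 29, 2032 is in that span).
May 8, 2032 → May 8, 2033: 365 days.
May 8, 2033 → Jun 8, 2033: 31 days (May has 31).
Jun 8, 2033 → Jul 8, 2033: 30 days (June has 30).
Jul 8, 2033 → Aug 8, 2033: 31 days (July has 31).
Aug 8, 2033 → Aug 30, 2033: 22 days.
Total: 5593 days.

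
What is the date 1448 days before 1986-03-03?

−365 (one year) → Mar 3, 1985 (1083 left).
−365 (one year) → Mar 3, 1984 (718 left).
−366 (one year; includes Feb 29, 1984) → Mar 3, 1983 (352 left).
−3 → Feb 28, 1983 (end of Feb, 28 days; 349 left).
−28 → Jan 31, 1983 (end of Jan, 31 days; 321 left).
−31 → Dec 31, 1982 (end of Dec, 31 days; 290 left).
−31 → Nov 30, 1982 (end of Nov, 30 days; 259 left).
−30 → Oct 31, 1982 (end of Oct, 31 days; 229 left).
−31 → Sep 30, 1982 (end of Sep, 30 days; 198 left).
−30 → Aug 31, 1982 (end of Aug, 31 days; 168 left).
−31 → Jul 31, 1982 (end of Jul, 31 days; 137 left).
−31 → Jun 30, 1982 (end of Jun, 30 days; 106 left).
−30 → May 31, 1982 (end of May, 31 days; 76 left).
−31 → Apr 30, 1982 (end of Apr, 30 days; 45 left).
−30 → Mar 31, 1982 (end of Mar, 31 days; 15 left).
−15 → Mar 16, 1982.

March 16, 1982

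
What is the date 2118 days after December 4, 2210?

+365 (one year) → Dec 4, 2211 (1753 left).
+366 (one year; includes Feb 29, 2212) → Dec 4, 2212 (1387 left).
+365 (one year) → Dec 4, 2213 (1022 left).
+365 (one year) → Dec 4, 2214 (657 left).
+365 (one year) → Dec 4, 2215 (292 left).
Dec has 31 days: +28 → Jan 1, 2216 (264 left).
Jan has 31 days: +31 → Feb 1, 2216 (233 left).
Feb has 29 days: +29 → Mar 1, 2216 (204 left).
Mar has 31 days: +31 → Apr 1, 2216 (173 left).
Apr has 30 days: +30 → May 1, 2216 (143 left).
May has 31 days: +31 → Jun 1, 2216 (112 left).
Jun has 30 days: +30 → Jul 1, 2216 (82 left).
Jul has 31 days: +31 → Aug 1, 2216 (51 left).
Aug has 31 days: +31 → Sep 1, 2216 (20 left).
+20 → Sep 21, 2216.

September 21, 2216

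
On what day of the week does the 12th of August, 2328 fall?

Doomsday rule: the anchor day for the 2300s is Wednesday. For year 28: 28÷12 = 2 r 4, and 4÷4 = 1, so 2+4+1 = 7.
Wednesday + 7 ≡ Wednesday — that's 2328's doomsday.
In August the doomsday date is Aug 8.
Aug 12 is 4 days after Aug 8; 4 mod 7 = 4, so Wednesday + 4 = Sunday.

Sunday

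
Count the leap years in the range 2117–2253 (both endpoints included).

33

Multiples of 4 in [2117,2253]: 34.
Of those, multiples of 100: 1 (not leap unless ÷400).
Multiples of 400: 0.
Leap years = 34 − 1 + 0 = 33.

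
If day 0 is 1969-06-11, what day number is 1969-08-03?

53

Jun 11, 1969 → Jul 11, 1969: 30 days (June has 30).
Jul 11, 1969 → Aug 3, 1969: 23 days.
Total: 53 days.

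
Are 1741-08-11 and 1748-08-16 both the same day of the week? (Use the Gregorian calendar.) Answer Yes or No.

Yes

From Aug 11, 1741 to Aug 16, 1748 is 2562 days.
2562 mod 7 = 0, so they are the same weekday.
(Aug 11, 1741 is a Friday; Aug 16, 1748 is a Friday.)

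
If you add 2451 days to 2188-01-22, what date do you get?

+366 (one year; includes Feb 29, 2188) → Jan 22, 2189 (2085 left).
+365 (one year) → Jan 22, 2190 (1720 left).
+365 (one year) → Jan 22, 2191 (1355 left).
+365 (one year) → Jan 22, 2192 (990 left).
+366 (one year; includes Feb 29, 2192) → Jan 22, 2193 (624 left).
+365 (one year) → Jan 22, 2194 (259 left).
Jan has 31 days: +10 → Feb 1, 2194 (249 left).
Feb has 28 days: +28 → Mar 1, 2194 (221 left).
Mar has 31 days: +31 → Apr 1, 2194 (190 left).
Apr has 30 days: +30 → May 1, 2194 (160 left).
May has 31 days: +31 → Jun 1, 2194 (129 left).
Jun has 30 days: +30 → Jul 1, 2194 (99 left).
Jul has 31 days: +31 → Aug 1, 2194 (68 left).
Aug has 31 days: +31 → Sep 1, 2194 (37 left).
Sep has 30 days: +30 → Oct 1, 2194 (7 left).
+7 → Oct 8, 2194.

October 8, 2194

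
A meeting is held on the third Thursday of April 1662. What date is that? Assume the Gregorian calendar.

April 1, 1662 is a Saturday.
The first Thursday is therefore April 6 (5 days later).
The third Thursday is 6 + 2×7 = April 20.

April 20, 1662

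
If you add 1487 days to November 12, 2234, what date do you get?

+365 (one year) → Nov 12, 2235 (1122 left).
+366 (one year; includes Feb 29, 2236) → Nov 12, 2236 (756 left).
+365 (one year) → Nov 12, 2237 (391 left).
Nov has 30 days: +19 → Dec 1, 2237 (372 left).
Dec has 31 days: +31 → Jan 1, 2238 (341 left).
Jan has 31 days: +31 → Feb 1, 2238 (310 left).
Feb has 28 days: +28 → Mar 1, 2238 (282 left).
Mar has 31 days: +31 → Apr 1, 2238 (251 left).
Apr has 30 days: +30 → May 1, 2238 (221 left).
May has 31 days: +31 → Jun 1, 2238 (190 left).
Jun has 30 days: +30 → Jul 1, 2238 (160 left).
Jul has 31 days: +31 → Aug 1, 2238 (129 left).
Aug has 31 days: +31 → Sep 1, 2238 (98 left).
Sep has 30 days: +30 → Oct 1, 2238 (68 left).
Oct has 31 days: +31 → Nov 1, 2238 (37 left).
Nov has 30 days: +30 → Dec 1, 2238 (7 left).
+7 → Dec 8, 2238.

December 8, 2238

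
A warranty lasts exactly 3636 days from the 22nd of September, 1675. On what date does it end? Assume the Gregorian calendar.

September 5, 1685

+366 (one year; includes Feb 29, 1676) → Sep 22, 1676 (3270 left).
+365 (one year) → Sep 22, 1677 (2905 left).
+365 (one year) → Sep 22, 1678 (2540 left).
+365 (one year) → Sep 22, 1679 (2175 left).
+366 (one year; includes Feb 29, 1680) → Sep 22, 1680 (1809 left).
+365 (one year) → Sep 22, 1681 (1444 left).
+365 (one year) → Sep 22, 1682 (1079 left).
+365 (one year) → Sep 22, 1683 (714 left).
+366 (one year; includes Feb 29, 1684) → Sep 22, 1684 (348 left).
Sep has 30 days: +9 → Oct 1, 1684 (339 left).
Oct has 31 days: +31 → Nov 1, 1684 (308 left).
Nov has 30 days: +30 → Dec 1, 1684 (278 left).
Dec has 31 days: +31 → Jan 1, 1685 (247 left).
Jan has 31 days: +31 → Feb 1, 1685 (216 left).
Feb has 28 days: +28 → Mar 1, 1685 (188 left).
Mar has 31 days: +31 → Apr 1, 1685 (157 left).
Apr has 30 days: +30 → May 1, 1685 (127 left).
May has 31 days: +31 → Jun 1, 1685 (96 left).
Jun has 30 days: +30 → Jul 1, 1685 (66 left).
Jul has 31 days: +31 → Aug 1, 1685 (35 left).
Aug has 31 days: +31 → Sep 1, 1685 (4 left).
+4 → Sep 5, 1685.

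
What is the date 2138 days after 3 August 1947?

June 10, 1953

+366 (one year; includes Feb 29, 1948) → Aug 3, 1948 (1772 left).
+365 (one year) → Aug 3, 1949 (1407 left).
+365 (one year) → Aug 3, 1950 (1042 left).
+365 (one year) → Aug 3, 1951 (677 left).
+366 (one year; includes Feb 29, 1952) → Aug 3, 1952 (311 left).
Aug has 31 days: +29 → Sep 1, 1952 (282 left).
Sep has 30 days: +30 → Oct 1, 1952 (252 left).
Oct has 31 days: +31 → Nov 1, 1952 (221 left).
Nov has 30 days: +30 → Dec 1, 1952 (191 left).
Dec has 31 days: +31 → Jan 1, 1953 (160 left).
Jan has 31 days: +31 → Feb 1, 1953 (129 left).
Feb has 28 days: +28 → Mar 1, 1953 (101 left).
Mar has 31 days: +31 → Apr 1, 1953 (70 left).
Apr has 30 days: +30 → May 1, 1953 (40 left).
May has 31 days: +31 → Jun 1, 1953 (9 left).
+9 → Jun 10, 1953.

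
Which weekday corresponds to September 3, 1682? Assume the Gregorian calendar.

Thursday

Doomsday rule: the anchor day for the 1600s is Tuesday. For year 82: 82÷12 = 6 r 10, and 10÷4 = 2, so 6+10+2 = 18.
Tuesday + 18 ≡ Saturday — that's 1682's doomsday.
In September the doomsday date is Sep 5.
Sep 3 is 2 days before Sep 5; 2 mod 7 = 2, so Saturday − 2 = Thursday.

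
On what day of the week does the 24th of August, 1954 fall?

Doomsday rule: the anchor day for the 1900s is Wednesday. For year 54: 54÷12 = 4 r 6, and 6÷4 = 1, so 4+6+1 = 11.
Wednesday + 11 ≡ Sunday — that's 1954's doomsday.
In August the doomsday date is Aug 8.
Aug 24 is 16 days after Aug 8; 16 mod 7 = 2, so Sunday + 2 = Tuesday.

Tuesday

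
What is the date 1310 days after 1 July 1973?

January 31, 1977

+365 (one year) → Jul 1, 1974 (945 left).
+365 (one year) → Jul 1, 1975 (580 left).
+366 (one year; includes Feb 29, 1976) → Jul 1, 1976 (214 left).
Jul has 31 days: +31 → Aug 1, 1976 (183 left).
Aug has 31 days: +31 → Sep 1, 1976 (152 left).
Sep has 30 days: +30 → Oct 1, 1976 (122 left).
Oct has 31 days: +31 → Nov 1, 1976 (91 left).
Nov has 30 days: +30 → Dec 1, 1976 (61 left).
Dec has 31 days: +31 → Jan 1, 1977 (30 left).
+30 → Jan 31, 1977.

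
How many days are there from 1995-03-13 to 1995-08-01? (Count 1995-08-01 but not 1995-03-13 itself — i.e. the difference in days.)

Mar 13, 1995 → Apr 13, 1995: 31 days (March has 31).
Apr 13, 1995 → May 13, 1995: 30 days (April has 30).
May 13, 1995 → Jun 13, 1995: 31 days (May has 31).
Jun 13, 1995 → Jul 13, 1995: 30 days (June has 30).
Jul 13, 1995 → Aug 1, 1995: 19 days.
Total: 141 days.

141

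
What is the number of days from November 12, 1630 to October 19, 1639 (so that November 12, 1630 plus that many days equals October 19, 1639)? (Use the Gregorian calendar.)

Nov 12, 1630 → Nov 12, 1631: 365 days.
Nov 12, 1631 → Nov 12, 1632: 366 days (Feb 29, 1632 is in that span).
Nov 12, 1632 → Nov 12, 1633: 365 days.
Nov 12, 1633 → Nov 12, 1634: 365 days.
Nov 12, 1634 → Nov 12, 1635: 365 days.
Nov 12, 1635 → Nov 12, 1636: 366 days (Feb 29, 1636 is in that span).
Nov 12, 1636 → Nov 12, 1637: 365 days.
Nov 12, 1637 → Nov 12, 1638: 365 days.
Nov 12, 1638 → Dec 12, 1638: 30 days (November has 30).
Dec 12, 1638 → Jan 12, 1639: 31 days (December has 31).
Jan 12, 1639 → Feb 12, 1639: 31 days (January has 31).
Feb 12, 1639 → Mar 12, 1639: 28 days (February has 28).
Mar 12, 1639 → Apr 12, 1639: 31 days (March has 31).
Apr 12, 1639 → May 12, 1639: 30 days (April has 30).
May 12, 1639 → Jun 12, 1639: 31 days (May has 31).
Jun 12, 1639 → Jul 12, 1639: 30 days (June has 30).
Jul 12, 1639 → Aug 12, 1639: 31 days (July has 31).
Aug 12, 1639 → Sep 12, 1639: 31 days (August has 31).
Sep 12, 1639 → Oct 12, 1639: 30 days (September has 30).
Oct 12, 1639 → Oct 19, 1639: 7 days.
Total: 3263 days.

3263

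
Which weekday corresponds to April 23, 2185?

Saturday

Doomsday rule: the anchor day for the 2100s is Sunday. For year 85: 85÷12 = 7 r 1, and 1÷4 = 0, so 7+1+0 = 8.
Sunday + 8 ≡ Monday — that's 2185's doomsday.
In April the doomsday date is Apr 4.
Apr 23 is 19 days after Apr 4; 19 mod 7 = 5, so Monday + 5 = Saturday.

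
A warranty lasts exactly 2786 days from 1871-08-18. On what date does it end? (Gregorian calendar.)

April 4, 1879

+366 (one year; includes Feb 29, 1872) → Aug 18, 1872 (2420 left).
+365 (one year) → Aug 18, 1873 (2055 left).
+365 (one year) → Aug 18, 1874 (1690 left).
+365 (one year) → Aug 18, 1875 (1325 left).
+366 (one year; includes Feb 29, 1876) → Aug 18, 1876 (959 left).
+365 (one year) → Aug 18, 1877 (594 left).
+365 (one year) → Aug 18, 1878 (229 left).
Aug has 31 days: +14 → Sep 1, 1878 (215 left).
Sep has 30 days: +30 → Oct 1, 1878 (185 left).
Oct has 31 days: +31 → Nov 1, 1878 (154 left).
Nov has 30 days: +30 → Dec 1, 1878 (124 left).
Dec has 31 days: +31 → Jan 1, 1879 (93 left).
Jan has 31 days: +31 → Feb 1, 1879 (62 left).
Feb has 28 days: +28 → Mar 1, 1879 (34 left).
Mar has 31 days: +31 → Apr 1, 1879 (3 left).
+3 → Apr 4, 1879.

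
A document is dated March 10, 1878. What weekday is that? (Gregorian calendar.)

Doomsday rule: the anchor day for the 1800s is Friday. For year 78: 78÷12 = 6 r 6, and 6÷4 = 1, so 6+6+1 = 13.
Friday + 13 ≡ Thursday — that's 1878's doomsday.
In March the doomsday date is Mar 14.
Mar 10 is 4 days before Mar 14; 4 mod 7 = 4, so Thursday − 4 = Sunday.

Sunday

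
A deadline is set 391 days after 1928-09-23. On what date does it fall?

October 19, 1929

Sep has 30 days: +8 → Oct 1, 1928 (383 left).
Oct has 31 days: +31 → Nov 1, 1928 (352 left).
Nov has 30 days: +30 → Dec 1, 1928 (322 left).
Dec has 31 days: +31 → Jan 1, 1929 (291 left).
Jan has 31 days: +31 → Feb 1, 1929 (260 left).
Feb has 28 days: +28 → Mar 1, 1929 (232 left).
Mar has 31 days: +31 → Apr 1, 1929 (201 left).
Apr has 30 days: +30 → May 1, 1929 (171 left).
May has 31 days: +31 → Jun 1, 1929 (140 left).
Jun has 30 days: +30 → Jul 1, 1929 (110 left).
Jul has 31 days: +31 → Aug 1, 1929 (79 left).
Aug has 31 days: +31 → Sep 1, 1929 (48 left).
Sep has 30 days: +30 → Oct 1, 1929 (18 left).
+18 → Oct 19, 1929.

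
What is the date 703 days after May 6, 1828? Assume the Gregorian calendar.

April 9, 1830

+365 (one year) → May 6, 1829 (338 left).
May has 31 days: +26 → Jun 1, 1829 (312 left).
Jun has 30 days: +30 → Jul 1, 1829 (282 left).
Jul has 31 days: +31 → Aug 1, 1829 (251 left).
Aug has 31 days: +31 → Sep 1, 1829 (220 left).
Sep has 30 days: +30 → Oct 1, 1829 (190 left).
Oct has 31 days: +31 → Nov 1, 1829 (159 left).
Nov has 30 days: +30 → Dec 1, 1829 (129 left).
Dec has 31 days: +31 → Jan 1, 1830 (98 left).
Jan has 31 days: +31 → Feb 1, 1830 (67 left).
Feb has 28 days: +28 → Mar 1, 1830 (39 left).
Mar has 31 days: +31 → Apr 1, 1830 (8 left).
+8 → Apr 9, 1830.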